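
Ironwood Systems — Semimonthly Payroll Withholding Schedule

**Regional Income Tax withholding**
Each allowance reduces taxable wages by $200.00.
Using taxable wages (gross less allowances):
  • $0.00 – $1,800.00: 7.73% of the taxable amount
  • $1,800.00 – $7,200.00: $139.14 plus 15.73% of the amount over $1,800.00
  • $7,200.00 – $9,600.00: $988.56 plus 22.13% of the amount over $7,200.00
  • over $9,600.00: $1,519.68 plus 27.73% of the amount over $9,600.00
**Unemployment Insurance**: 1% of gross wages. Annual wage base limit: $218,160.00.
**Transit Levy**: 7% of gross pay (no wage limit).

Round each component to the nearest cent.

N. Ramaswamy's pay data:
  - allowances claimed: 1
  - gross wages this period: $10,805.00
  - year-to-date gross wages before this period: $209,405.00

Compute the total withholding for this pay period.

Regional Income Tax: taxable = $10,805.00 − 1×$200.00 = $10,605.00
  $1,519.68 + 27.73% × ($10,605.00 − $9,600.00) = $1,519.68 + 27.73% × $1,005.00 = $1,798.37
Unemployment Insurance: cap $218,160.00 − YTD $209,405.00 = $8,755.00 subject; 1% × $8,755.00 = $87.55
Transit Levy: 7% × $10,805.00 = $756.35
Total: $1,798.37 + $87.55 + $756.35 = $2,642.27

$2,642.27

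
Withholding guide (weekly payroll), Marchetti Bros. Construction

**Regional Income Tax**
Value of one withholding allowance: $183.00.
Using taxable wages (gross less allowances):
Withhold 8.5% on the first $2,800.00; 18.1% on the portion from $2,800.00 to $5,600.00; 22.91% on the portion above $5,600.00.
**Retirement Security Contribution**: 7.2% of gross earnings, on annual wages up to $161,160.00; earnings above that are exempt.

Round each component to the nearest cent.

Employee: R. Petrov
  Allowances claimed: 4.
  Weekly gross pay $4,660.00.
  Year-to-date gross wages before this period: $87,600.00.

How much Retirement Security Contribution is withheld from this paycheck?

$335.52

Retirement Security Contribution: 7.2% × $4,660.00 = $335.52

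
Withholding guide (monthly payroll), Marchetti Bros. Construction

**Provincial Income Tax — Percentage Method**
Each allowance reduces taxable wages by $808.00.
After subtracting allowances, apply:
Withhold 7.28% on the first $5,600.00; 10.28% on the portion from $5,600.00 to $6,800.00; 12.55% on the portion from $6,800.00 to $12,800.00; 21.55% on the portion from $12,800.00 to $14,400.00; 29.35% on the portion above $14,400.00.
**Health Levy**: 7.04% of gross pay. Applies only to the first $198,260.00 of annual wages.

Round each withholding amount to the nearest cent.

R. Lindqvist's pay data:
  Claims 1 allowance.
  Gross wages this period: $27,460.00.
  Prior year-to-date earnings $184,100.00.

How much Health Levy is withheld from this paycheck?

Health Levy: cap $198,260.00 − YTD $184,100.00 = $14,160.00 subject; 7.04% × $14,160.00 = $996.86

$996.86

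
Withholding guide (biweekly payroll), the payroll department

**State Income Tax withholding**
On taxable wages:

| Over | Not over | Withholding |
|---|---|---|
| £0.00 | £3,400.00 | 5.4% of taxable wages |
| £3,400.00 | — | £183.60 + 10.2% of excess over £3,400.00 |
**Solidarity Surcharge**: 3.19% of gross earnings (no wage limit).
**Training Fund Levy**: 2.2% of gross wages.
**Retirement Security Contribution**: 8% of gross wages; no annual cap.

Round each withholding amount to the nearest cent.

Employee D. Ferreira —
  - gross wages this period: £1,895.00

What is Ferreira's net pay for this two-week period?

£1,538.93

State Income Tax: taxable = £1,895.00
  5.4% × £1,895.00 = £102.33
Solidarity Surcharge: 3.19% × £1,895.00 = £60.45
Training Fund Levy: 2.2% × £1,895.00 = £41.69
Retirement Security Contribution: 8% × £1,895.00 = £151.60
Total withheld: £102.33 + £60.45 + £41.69 + £151.60 = £356.07
Net pay: £1,895.00 − £356.07 = £1,538.93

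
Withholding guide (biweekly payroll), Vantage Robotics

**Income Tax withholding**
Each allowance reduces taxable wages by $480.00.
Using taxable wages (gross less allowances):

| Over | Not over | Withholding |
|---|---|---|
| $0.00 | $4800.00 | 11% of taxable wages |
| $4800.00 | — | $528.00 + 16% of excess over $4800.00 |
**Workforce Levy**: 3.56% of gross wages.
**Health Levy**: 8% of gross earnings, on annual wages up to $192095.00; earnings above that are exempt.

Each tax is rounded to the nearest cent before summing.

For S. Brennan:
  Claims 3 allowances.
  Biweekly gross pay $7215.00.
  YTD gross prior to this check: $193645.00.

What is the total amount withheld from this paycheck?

Income Tax: taxable = $7215.00 − 3×$480.00 = $5775.00
  $528.00 + 16% × ($5775.00 − $4800.00) = $528.00 + 16% × $975.00 = $684.00
Workforce Levy: 3.56% × $7215.00 = $256.85
Health Levy: YTD $193645.00 ≥ cap $192095.00 → $0.00
Total: $684.00 + $256.85 + $0.00 = $940.85

$940.85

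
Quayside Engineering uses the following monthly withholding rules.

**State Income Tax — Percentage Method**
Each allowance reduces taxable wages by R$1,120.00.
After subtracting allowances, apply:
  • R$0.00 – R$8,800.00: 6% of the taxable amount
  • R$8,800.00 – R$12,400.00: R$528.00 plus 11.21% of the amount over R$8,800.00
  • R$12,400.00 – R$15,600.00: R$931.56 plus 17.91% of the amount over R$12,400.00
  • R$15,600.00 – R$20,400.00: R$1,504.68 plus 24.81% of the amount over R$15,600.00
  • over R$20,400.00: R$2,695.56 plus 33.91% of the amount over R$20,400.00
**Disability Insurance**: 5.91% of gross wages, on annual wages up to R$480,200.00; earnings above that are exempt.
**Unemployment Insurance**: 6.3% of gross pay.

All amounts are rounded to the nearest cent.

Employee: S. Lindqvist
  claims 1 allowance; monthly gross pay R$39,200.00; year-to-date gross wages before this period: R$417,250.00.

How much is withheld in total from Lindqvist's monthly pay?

State Income Tax: taxable = R$39,200.00 − 1×R$1,120.00 = R$38,080.00
  R$2,695.56 + 33.91% × (R$38,080.00 − R$20,400.00) = R$2,695.56 + 33.91% × R$17,680.00 = R$8,690.85
Disability Insurance: 5.91% × R$39,200.00 = R$2,316.72
Unemployment Insurance: 6.3% × R$39,200.00 = R$2,469.60
Total: R$8,690.85 + R$2,316.72 + R$2,469.60 = R$13,477.17

R$13,477.17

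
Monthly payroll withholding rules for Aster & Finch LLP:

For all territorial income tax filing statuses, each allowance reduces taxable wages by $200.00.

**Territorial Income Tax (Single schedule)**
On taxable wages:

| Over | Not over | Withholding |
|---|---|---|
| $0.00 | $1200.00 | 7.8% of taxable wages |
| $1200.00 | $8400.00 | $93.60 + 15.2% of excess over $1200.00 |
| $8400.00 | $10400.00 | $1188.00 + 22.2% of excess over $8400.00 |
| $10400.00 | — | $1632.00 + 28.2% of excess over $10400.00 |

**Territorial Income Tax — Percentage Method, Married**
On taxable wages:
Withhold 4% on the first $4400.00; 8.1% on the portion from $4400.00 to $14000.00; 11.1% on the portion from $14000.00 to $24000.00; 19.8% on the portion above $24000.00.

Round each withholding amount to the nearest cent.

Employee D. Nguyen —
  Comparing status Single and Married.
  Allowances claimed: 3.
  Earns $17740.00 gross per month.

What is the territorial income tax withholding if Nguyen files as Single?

Territorial Income Tax (Single): taxable = $17740.00 − 3×$200.00 = $17140.00
  $1632.00 + 28.2% × ($17140.00 − $10400.00) = $1632.00 + 28.2% × $6740.00 = $3532.68

$3532.68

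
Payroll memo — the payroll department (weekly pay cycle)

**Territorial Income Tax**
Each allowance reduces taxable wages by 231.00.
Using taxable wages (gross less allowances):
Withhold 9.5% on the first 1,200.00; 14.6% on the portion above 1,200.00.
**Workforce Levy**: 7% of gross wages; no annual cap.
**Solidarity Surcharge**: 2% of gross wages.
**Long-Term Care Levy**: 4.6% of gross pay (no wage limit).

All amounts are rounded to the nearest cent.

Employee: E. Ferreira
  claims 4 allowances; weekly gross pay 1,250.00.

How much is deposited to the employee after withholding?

1,049.03

Territorial Income Tax: taxable = 1,250.00 − 4×231.00 = 326.00
  9.5% × 326.00 = 30.97
Workforce Levy: 7% × 1,250.00 = 87.50
Solidarity Surcharge: 2% × 1,250.00 = 25.00
Long-Term Care Levy: 4.6% × 1,250.00 = 57.50
Total withheld: 30.97 + 87.50 + 25.00 + 57.50 = 200.97
Net pay: 1,250.00 − 200.97 = 1,049.03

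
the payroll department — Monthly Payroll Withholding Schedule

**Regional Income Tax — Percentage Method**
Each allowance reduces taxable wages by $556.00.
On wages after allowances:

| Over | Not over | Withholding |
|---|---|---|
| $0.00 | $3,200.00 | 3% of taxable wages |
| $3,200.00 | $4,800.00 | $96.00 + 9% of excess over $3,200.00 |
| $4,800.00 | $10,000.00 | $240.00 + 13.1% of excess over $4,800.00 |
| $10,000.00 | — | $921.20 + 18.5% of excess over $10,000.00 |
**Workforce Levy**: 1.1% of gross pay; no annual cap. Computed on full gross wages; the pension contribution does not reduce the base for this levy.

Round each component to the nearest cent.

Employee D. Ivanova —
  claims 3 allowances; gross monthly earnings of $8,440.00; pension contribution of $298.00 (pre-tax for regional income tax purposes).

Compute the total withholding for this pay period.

$552.13

Regional Income Tax: taxable = $8,440.00 − $298.00 − 3×$556.00 = $6,474.00
  $240.00 + 13.1% × ($6,474.00 − $4,800.00) = $240.00 + 13.1% × $1,674.00 = $459.29
Workforce Levy: 1.1% × $8,440.00 = $92.84
Total: $459.29 + $92.84 = $552.13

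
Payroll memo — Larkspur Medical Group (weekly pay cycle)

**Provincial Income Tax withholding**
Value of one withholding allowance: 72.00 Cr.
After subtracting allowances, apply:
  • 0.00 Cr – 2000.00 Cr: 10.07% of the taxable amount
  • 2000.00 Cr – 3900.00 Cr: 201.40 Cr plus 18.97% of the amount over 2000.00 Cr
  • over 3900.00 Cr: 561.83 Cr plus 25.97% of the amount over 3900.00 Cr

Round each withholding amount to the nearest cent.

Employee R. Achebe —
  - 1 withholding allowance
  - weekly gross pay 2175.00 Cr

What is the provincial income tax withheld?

Provincial Income Tax: taxable = 2175.00 Cr − 1×72.00 Cr = 2103.00 Cr
  201.40 Cr + 18.97% × (2103.00 Cr − 2000.00 Cr) = 201.40 Cr + 18.97% × 103.00 Cr = 220.94 Cr

220.94 Cr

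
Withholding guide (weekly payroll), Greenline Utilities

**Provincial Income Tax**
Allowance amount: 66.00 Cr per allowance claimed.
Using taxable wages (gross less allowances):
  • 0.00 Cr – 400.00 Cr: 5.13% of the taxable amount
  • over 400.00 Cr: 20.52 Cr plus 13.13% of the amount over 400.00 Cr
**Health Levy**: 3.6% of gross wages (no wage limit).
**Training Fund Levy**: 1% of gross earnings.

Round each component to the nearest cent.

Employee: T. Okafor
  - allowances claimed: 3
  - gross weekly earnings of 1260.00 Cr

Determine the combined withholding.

Provincial Income Tax: taxable = 1260.00 Cr − 3×66.00 Cr = 1062.00 Cr
  20.52 Cr + 13.13% × (1062.00 Cr − 400.00 Cr) = 20.52 Cr + 13.13% × 662.00 Cr = 107.44 Cr
Health Levy: 3.6% × 1260.00 Cr = 45.36 Cr
Training Fund Levy: 1% × 1260.00 Cr = 12.60 Cr
Total: 107.44 Cr + 45.36 Cr + 12.60 Cr = 165.40 Cr

165.40 Cr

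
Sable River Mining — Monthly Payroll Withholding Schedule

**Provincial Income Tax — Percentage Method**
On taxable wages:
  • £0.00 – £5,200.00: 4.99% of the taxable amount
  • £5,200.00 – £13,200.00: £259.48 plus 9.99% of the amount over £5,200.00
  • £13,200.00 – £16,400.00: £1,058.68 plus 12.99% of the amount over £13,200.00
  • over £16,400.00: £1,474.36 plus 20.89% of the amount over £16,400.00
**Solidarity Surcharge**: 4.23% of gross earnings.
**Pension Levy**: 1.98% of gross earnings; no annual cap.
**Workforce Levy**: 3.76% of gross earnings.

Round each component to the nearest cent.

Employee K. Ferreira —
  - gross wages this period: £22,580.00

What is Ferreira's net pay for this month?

Provincial Income Tax: taxable = £22,580.00
  £1,474.36 + 20.89% × (£22,580.00 − £16,400.00) = £1,474.36 + 20.89% × £6,180.00 = £2,765.36
Solidarity Surcharge: 4.23% × £22,580.00 = £955.13
Pension Levy: 1.98% × £22,580.00 = £447.08
Workforce Levy: 3.76% × £22,580.00 = £849.01
Total withheld: £2,765.36 + £955.13 + £447.08 + £849.01 = £5,016.58
Net pay: £22,580.00 − £5,016.58 = £17,563.42

£17,563.42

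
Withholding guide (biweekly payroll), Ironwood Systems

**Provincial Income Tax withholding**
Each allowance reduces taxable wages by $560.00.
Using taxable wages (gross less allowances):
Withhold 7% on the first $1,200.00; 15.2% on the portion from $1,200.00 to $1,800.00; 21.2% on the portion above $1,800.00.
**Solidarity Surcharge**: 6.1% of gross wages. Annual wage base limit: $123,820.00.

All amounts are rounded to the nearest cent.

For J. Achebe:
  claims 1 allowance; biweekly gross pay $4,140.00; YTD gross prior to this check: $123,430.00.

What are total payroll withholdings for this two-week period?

Provincial Income Tax: taxable = $4,140.00 − 1×$560.00 = $3,580.00
  $175.20 + 21.2% × ($3,580.00 − $1,800.00) = $175.20 + 21.2% × $1,780.00 = $552.56
Solidarity Surcharge: cap $123,820.00 − YTD $123,430.00 = $390.00 subject; 6.1% × $390.00 = $23.79
Total: $552.56 + $23.79 = $576.35

$576.35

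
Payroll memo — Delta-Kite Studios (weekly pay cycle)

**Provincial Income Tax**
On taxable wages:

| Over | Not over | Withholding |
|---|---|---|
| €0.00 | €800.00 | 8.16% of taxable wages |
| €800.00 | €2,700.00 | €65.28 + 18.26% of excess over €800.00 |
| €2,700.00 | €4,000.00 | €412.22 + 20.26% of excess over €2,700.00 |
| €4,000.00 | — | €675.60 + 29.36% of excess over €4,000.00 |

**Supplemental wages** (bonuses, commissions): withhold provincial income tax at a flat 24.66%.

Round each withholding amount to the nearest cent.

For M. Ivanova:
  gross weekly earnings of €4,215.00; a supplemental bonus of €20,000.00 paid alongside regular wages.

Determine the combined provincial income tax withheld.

€5,670.72

Provincial Income Tax: taxable = €4,215.00
  €675.60 + 29.36% × (€4,215.00 − €4,000.00) = €675.60 + 29.36% × €215.00 = €738.72
Supplemental (24.66% flat on bonus): 24.66% × €20,000.00 = €4,932.00
Total provincial income tax: €738.72 + €4,932.00 = €5,670.72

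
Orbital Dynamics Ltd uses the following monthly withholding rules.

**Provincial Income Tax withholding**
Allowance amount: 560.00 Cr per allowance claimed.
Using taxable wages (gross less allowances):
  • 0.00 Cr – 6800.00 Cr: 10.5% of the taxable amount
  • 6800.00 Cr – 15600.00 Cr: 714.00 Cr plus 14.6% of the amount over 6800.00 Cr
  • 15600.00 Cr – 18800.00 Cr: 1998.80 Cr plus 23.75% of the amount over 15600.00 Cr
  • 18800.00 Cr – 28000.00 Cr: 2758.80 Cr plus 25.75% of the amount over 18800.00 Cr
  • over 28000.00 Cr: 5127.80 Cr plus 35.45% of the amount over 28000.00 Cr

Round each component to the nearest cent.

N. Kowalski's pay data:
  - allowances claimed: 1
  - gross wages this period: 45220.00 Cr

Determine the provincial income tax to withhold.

Provincial Income Tax: taxable = 45220.00 Cr − 1×560.00 Cr = 44660.00 Cr
  5127.80 Cr + 35.45% × (44660.00 Cr − 28000.00 Cr) = 5127.80 Cr + 35.45% × 16660.00 Cr = 11033.77 Cr

11033.77 Cr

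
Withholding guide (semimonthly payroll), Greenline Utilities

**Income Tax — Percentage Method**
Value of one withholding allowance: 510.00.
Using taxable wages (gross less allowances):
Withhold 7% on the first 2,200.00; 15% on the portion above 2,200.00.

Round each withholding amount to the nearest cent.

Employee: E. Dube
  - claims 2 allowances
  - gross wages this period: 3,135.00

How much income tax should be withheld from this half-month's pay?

Income Tax: taxable = 3,135.00 − 2×510.00 = 2,115.00
  7% × 2,115.00 = 148.05

148.05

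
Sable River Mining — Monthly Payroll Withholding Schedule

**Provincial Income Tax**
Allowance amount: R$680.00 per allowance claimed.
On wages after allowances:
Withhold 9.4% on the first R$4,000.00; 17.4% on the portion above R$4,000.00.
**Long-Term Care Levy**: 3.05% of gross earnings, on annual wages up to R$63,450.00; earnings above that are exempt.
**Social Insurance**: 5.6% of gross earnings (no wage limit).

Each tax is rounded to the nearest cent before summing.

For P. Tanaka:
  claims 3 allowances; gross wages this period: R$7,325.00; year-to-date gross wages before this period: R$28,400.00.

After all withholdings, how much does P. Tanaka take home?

R$6,091.80

Provincial Income Tax: taxable = R$7,325.00 − 3×R$680.00 = R$5,285.00
  R$376.00 + 17.4% × (R$5,285.00 − R$4,000.00) = R$376.00 + 17.4% × R$1,285.00 = R$599.59
Long-Term Care Levy: 3.05% × R$7,325.00 = R$223.41
Social Insurance: 5.6% × R$7,325.00 = R$410.20
Total withheld: R$599.59 + R$223.41 + R$410.20 = R$1,233.20
Net pay: R$7,325.00 − R$1,233.20 = R$6,091.80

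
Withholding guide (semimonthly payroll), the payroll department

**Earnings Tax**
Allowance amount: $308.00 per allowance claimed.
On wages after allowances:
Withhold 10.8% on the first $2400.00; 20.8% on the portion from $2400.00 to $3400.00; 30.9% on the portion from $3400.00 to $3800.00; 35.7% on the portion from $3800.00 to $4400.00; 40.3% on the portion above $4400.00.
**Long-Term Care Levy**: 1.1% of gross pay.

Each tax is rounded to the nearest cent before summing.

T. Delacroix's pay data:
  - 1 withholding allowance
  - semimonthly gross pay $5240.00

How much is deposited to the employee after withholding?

Earnings Tax: taxable = $5240.00 − 1×$308.00 = $4932.00
  $805.00 + 40.3% × ($4932.00 − $4400.00) = $805.00 + 40.3% × $532.00 = $1019.40
Long-Term Care Levy: 1.1% × $5240.00 = $57.64
Total withheld: $1019.40 + $57.64 = $1077.04
Net pay: $5240.00 − $1077.04 = $4162.96

$4162.96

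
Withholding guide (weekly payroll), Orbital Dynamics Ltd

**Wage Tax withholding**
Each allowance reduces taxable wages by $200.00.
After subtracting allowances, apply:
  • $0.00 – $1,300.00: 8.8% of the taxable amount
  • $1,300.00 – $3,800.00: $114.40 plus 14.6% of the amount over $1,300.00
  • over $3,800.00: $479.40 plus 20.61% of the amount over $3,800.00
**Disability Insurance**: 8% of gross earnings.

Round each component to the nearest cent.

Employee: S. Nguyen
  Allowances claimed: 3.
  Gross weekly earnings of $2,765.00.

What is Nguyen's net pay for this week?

Wage Tax: taxable = $2,765.00 − 3×$200.00 = $2,165.00
  $114.40 + 14.6% × ($2,165.00 − $1,300.00) = $114.40 + 14.6% × $865.00 = $240.69
Disability Insurance: 8% × $2,765.00 = $221.20
Total withheld: $240.69 + $221.20 = $461.89
Net pay: $2,765.00 − $461.89 = $2,303.11

$2,303.11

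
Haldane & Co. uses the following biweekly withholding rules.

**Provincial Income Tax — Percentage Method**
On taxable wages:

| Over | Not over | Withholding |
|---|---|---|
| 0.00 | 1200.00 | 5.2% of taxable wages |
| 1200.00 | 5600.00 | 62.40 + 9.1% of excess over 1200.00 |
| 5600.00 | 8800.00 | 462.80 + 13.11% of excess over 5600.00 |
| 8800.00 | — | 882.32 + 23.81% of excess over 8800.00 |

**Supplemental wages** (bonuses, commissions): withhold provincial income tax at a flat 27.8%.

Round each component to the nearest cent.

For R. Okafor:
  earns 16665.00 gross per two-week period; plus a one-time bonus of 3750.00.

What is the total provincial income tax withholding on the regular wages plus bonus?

3797.48

Provincial Income Tax: taxable = 16665.00
  882.32 + 23.81% × (16665.00 − 8800.00) = 882.32 + 23.81% × 7865.00 = 2754.98
Supplemental (27.8% flat on bonus): 27.8% × 3750.00 = 1042.50
Total provincial income tax: 2754.98 + 1042.50 = 3797.48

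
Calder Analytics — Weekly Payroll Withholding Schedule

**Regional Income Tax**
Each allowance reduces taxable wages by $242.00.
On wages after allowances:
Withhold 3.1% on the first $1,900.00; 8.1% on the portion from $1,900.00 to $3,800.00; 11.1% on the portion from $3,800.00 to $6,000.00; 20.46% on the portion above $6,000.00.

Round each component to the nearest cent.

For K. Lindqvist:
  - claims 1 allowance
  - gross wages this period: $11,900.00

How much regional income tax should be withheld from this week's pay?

Regional Income Tax: taxable = $11,900.00 − 1×$242.00 = $11,658.00
  $457.00 + 20.46% × ($11,658.00 − $6,000.00) = $457.00 + 20.46% × $5,658.00 = $1,614.63

$1,614.63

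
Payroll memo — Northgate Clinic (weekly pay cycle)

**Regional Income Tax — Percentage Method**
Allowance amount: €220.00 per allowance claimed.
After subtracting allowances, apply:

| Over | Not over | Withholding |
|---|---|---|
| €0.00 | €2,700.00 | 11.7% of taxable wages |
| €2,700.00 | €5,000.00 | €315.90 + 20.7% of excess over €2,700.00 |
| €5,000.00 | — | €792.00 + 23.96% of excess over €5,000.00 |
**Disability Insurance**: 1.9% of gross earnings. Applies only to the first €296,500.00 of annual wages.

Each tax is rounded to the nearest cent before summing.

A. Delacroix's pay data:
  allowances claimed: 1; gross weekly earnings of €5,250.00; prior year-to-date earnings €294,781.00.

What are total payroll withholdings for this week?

€831.85

Regional Income Tax: taxable = €5,250.00 − 1×€220.00 = €5,030.00
  €792.00 + 23.96% × (€5,030.00 − €5,000.00) = €792.00 + 23.96% × €30.00 = €799.19
Disability Insurance: cap €296,500.00 − YTD €294,781.00 = €1,719.00 subject; 1.9% × €1,719.00 = €32.66
Total: €799.19 + €32.66 = €831.85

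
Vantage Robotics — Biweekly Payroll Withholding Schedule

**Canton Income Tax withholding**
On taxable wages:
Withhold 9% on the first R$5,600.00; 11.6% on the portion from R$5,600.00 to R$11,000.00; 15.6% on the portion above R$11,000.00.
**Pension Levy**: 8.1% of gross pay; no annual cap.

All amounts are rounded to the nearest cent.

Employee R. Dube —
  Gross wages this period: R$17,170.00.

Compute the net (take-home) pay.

Canton Income Tax: taxable = R$17,170.00
  R$1,130.40 + 15.6% × (R$17,170.00 − R$11,000.00) = R$1,130.40 + 15.6% × R$6,170.00 = R$2,092.92
Pension Levy: 8.1% × R$17,170.00 = R$1,390.77
Total withheld: R$2,092.92 + R$1,390.77 = R$3,483.69
Net pay: R$17,170.00 − R$3,483.69 = R$13,686.31

R$13,686.31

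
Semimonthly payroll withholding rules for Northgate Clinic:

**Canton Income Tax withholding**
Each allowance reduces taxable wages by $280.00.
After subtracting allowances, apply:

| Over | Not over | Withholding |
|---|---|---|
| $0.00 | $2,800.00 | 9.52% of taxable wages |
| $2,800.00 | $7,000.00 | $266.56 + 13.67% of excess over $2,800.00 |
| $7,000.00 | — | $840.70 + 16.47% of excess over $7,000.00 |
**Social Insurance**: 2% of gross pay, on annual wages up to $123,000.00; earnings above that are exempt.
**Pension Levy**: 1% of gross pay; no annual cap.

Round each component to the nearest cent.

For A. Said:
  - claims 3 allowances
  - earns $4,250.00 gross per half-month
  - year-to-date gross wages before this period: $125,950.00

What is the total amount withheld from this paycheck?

$392.45

Canton Income Tax: taxable = $4,250.00 − 3×$280.00 = $3,410.00
  $266.56 + 13.67% × ($3,410.00 − $2,800.00) = $266.56 + 13.67% × $610.00 = $349.95
Social Insurance: YTD $125,950.00 ≥ cap $123,000.00 → $0.00
Pension Levy: 1% × $4,250.00 = $42.50
Total: $349.95 + $0.00 + $42.50 = $392.45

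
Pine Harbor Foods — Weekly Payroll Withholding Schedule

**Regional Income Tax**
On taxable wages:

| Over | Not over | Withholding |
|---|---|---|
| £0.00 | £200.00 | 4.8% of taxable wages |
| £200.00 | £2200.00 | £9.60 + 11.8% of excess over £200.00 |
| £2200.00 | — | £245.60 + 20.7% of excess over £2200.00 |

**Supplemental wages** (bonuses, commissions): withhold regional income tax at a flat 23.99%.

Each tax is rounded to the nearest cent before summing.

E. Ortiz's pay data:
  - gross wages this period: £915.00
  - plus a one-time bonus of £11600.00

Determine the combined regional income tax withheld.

Regional Income Tax: taxable = £915.00
  £9.60 + 11.8% × (£915.00 − £200.00) = £9.60 + 11.8% × £715.00 = £93.97
Supplemental (23.99% flat on bonus): 23.99% × £11600.00 = £2782.84
Total regional income tax: £93.97 + £2782.84 = £2876.81

£2876.81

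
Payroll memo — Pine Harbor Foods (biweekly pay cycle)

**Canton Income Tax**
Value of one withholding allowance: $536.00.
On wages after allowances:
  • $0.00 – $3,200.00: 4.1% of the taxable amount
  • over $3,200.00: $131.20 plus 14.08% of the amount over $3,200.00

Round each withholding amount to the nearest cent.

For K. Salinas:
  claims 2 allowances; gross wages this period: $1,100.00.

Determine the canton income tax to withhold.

$1.15

Canton Income Tax: taxable = $1,100.00 − 2×$536.00 = $28.00
  4.1% × $28.00 = $1.15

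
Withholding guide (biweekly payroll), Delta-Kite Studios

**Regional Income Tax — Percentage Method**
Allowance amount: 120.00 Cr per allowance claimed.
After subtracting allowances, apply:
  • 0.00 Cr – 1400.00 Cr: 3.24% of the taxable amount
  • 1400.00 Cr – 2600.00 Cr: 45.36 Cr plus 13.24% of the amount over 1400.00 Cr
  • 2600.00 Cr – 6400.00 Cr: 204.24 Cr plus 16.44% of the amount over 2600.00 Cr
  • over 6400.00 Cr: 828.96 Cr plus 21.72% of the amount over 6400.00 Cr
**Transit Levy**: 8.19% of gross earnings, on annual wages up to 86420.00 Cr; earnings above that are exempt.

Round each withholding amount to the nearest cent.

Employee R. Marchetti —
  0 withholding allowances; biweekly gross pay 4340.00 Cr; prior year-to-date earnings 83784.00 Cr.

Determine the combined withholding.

706.19 Cr

Regional Income Tax: taxable = 4340.00 Cr
  204.24 Cr + 16.44% × (4340.00 Cr − 2600.00 Cr) = 204.24 Cr + 16.44% × 1740.00 Cr = 490.30 Cr
Transit Levy: cap 86420.00 Cr − YTD 83784.00 Cr = 2636.00 Cr subject; 8.19% × 2636.00 Cr = 215.89 Cr
Total: 490.30 Cr + 215.89 Cr = 706.19 Cr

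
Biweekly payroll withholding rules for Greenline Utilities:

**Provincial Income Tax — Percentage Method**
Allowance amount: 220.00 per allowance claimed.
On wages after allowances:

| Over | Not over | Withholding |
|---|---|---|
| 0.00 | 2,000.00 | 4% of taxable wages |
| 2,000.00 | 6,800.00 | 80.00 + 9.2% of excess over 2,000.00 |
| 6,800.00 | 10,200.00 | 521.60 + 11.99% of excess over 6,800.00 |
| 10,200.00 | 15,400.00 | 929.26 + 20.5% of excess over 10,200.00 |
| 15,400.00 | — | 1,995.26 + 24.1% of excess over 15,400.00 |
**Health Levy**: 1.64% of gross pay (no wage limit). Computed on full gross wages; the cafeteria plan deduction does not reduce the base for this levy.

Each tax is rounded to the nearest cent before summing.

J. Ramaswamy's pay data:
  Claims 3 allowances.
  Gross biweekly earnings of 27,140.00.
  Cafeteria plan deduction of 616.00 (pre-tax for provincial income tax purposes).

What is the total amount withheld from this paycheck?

4,962.18

Provincial Income Tax: taxable = 27,140.00 − 616.00 − 3×220.00 = 25,864.00
  1,995.26 + 24.1% × (25,864.00 − 15,400.00) = 1,995.26 + 24.1% × 10,464.00 = 4,517.08
Health Levy: 1.64% × 27,140.00 = 445.10
Total: 4,517.08 + 445.10 = 4,962.18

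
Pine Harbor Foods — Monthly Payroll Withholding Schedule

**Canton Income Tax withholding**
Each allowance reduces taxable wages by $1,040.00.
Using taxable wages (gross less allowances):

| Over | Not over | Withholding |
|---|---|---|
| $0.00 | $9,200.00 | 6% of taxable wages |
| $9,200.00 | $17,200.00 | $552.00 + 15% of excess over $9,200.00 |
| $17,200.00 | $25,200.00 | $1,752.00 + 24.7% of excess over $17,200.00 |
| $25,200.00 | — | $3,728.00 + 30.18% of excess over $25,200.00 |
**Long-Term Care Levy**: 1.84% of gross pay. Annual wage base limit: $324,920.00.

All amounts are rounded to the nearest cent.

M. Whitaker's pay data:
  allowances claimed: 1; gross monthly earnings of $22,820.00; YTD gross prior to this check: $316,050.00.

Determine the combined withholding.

$3,046.47

Canton Income Tax: taxable = $22,820.00 − 1×$1,040.00 = $21,780.00
  $1,752.00 + 24.7% × ($21,780.00 − $17,200.00) = $1,752.00 + 24.7% × $4,580.00 = $2,883.26
Long-Term Care Levy: cap $324,920.00 − YTD $316,050.00 = $8,870.00 subject; 1.84% × $8,870.00 = $163.21
Total: $2,883.26 + $163.21 = $3,046.47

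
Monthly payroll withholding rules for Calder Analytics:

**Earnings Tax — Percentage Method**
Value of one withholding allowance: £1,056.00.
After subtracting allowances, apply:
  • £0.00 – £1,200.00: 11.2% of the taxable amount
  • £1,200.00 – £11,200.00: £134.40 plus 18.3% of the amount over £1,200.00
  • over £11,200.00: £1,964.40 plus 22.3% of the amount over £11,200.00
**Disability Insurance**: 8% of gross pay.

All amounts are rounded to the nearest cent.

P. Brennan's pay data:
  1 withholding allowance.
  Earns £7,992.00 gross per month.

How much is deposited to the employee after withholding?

£6,168.55

Earnings Tax: taxable = £7,992.00 − 1×£1,056.00 = £6,936.00
  £134.40 + 18.3% × (£6,936.00 − £1,200.00) = £134.40 + 18.3% × £5,736.00 = £1,184.09
Disability Insurance: 8% × £7,992.00 = £639.36
Total withheld: £1,184.09 + £639.36 = £1,823.45
Net pay: £7,992.00 − £1,823.45 = £6,168.55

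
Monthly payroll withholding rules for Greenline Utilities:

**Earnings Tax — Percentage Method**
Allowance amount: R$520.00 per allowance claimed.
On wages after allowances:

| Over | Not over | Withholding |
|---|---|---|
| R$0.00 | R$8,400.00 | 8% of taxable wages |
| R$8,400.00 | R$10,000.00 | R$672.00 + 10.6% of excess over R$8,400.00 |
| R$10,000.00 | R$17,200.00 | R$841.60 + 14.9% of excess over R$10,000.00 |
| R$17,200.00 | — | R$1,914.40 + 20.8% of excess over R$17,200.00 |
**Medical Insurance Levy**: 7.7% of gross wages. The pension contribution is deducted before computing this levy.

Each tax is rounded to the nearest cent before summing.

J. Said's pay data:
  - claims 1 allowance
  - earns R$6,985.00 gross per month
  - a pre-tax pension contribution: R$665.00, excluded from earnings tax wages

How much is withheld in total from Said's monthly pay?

Earnings Tax: taxable = R$6,985.00 − R$665.00 − 1×R$520.00 = R$5,800.00
  8% × R$5,800.00 = R$464.00
Medical Insurance Levy: 7.7% × R$6,320.00 = R$486.64
Total: R$464.00 + R$486.64 = R$950.64

R$950.64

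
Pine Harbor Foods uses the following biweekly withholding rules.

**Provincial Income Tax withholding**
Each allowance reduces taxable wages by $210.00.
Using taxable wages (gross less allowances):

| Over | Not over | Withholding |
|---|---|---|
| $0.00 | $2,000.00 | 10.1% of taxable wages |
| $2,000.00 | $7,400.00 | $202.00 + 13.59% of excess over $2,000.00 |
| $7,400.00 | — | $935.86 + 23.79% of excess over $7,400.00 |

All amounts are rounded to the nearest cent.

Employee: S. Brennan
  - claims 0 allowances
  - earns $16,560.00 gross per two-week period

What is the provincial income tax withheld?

$3,115.02

Provincial Income Tax: taxable = $16,560.00
  $935.86 + 23.79% × ($16,560.00 − $7,400.00) = $935.86 + 23.79% × $9,160.00 = $3,115.02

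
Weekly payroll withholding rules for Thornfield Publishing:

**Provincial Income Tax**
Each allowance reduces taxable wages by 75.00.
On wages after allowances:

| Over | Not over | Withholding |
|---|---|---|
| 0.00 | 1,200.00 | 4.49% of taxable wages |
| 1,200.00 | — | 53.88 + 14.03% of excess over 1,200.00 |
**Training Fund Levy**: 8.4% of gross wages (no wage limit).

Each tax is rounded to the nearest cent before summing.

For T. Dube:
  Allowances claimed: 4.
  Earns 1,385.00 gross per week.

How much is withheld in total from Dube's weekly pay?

165.06

Provincial Income Tax: taxable = 1,385.00 − 4×75.00 = 1,085.00
  4.49% × 1,085.00 = 48.72
Training Fund Levy: 8.4% × 1,385.00 = 116.34
Total: 48.72 + 116.34 = 165.06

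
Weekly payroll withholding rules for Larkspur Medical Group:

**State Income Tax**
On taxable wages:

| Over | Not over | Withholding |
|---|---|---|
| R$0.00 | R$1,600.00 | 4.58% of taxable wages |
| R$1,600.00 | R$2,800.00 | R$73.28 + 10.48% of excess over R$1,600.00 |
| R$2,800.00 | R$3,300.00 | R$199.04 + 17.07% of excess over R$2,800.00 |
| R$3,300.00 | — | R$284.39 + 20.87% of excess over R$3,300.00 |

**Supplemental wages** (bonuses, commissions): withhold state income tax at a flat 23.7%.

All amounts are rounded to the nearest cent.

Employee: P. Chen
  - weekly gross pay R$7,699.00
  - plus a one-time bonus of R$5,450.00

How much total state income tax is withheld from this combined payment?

R$2,494.11

State Income Tax: taxable = R$7,699.00
  R$284.39 + 20.87% × (R$7,699.00 − R$3,300.00) = R$284.39 + 20.87% × R$4,399.00 = R$1,202.46
Supplemental (23.7% flat on bonus): 23.7% × R$5,450.00 = R$1,291.65
Total state income tax: R$1,202.46 + R$1,291.65 = R$2,494.11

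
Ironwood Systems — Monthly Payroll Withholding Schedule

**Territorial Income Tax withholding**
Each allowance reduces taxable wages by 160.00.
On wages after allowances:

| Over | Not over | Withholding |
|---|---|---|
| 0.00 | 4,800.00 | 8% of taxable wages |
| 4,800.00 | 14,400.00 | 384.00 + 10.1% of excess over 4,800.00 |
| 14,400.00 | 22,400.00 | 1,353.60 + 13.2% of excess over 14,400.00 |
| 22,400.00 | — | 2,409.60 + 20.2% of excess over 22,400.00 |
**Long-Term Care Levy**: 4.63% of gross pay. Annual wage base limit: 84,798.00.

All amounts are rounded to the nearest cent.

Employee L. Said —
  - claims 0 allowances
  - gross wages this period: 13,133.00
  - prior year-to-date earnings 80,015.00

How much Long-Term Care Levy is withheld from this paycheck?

Long-Term Care Levy: cap 84,798.00 − YTD 80,015.00 = 4,783.00 subject; 4.63% × 4,783.00 = 221.45

221.45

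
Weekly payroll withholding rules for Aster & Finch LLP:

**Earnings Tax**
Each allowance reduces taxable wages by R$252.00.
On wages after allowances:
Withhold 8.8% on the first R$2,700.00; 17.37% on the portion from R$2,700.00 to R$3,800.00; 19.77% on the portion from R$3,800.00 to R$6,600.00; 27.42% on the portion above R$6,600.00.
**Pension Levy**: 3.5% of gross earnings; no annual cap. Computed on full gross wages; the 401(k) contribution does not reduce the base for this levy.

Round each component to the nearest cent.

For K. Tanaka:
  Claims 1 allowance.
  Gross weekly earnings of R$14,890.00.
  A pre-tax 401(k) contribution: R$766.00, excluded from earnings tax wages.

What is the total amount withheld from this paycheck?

Earnings Tax: taxable = R$14,890.00 − R$766.00 − 1×R$252.00 = R$13,872.00
  R$982.23 + 27.42% × (R$13,872.00 − R$6,600.00) = R$982.23 + 27.42% × R$7,272.00 = R$2,976.21
Pension Levy: 3.5% × R$14,890.00 = R$521.15
Total: R$2,976.21 + R$521.15 = R$3,497.36

R$3,497.36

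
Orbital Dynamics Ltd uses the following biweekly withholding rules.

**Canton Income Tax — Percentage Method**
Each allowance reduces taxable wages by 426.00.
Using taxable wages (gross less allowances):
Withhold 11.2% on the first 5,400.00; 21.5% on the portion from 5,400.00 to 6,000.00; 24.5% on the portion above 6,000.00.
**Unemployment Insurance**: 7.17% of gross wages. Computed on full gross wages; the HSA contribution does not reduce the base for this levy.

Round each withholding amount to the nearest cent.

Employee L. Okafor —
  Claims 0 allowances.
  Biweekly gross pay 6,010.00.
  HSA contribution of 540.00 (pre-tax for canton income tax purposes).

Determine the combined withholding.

Canton Income Tax: taxable = 6,010.00 − 540.00 = 5,470.00
  604.80 + 21.5% × (5,470.00 − 5,400.00) = 604.80 + 21.5% × 70.00 = 619.85
Unemployment Insurance: 7.17% × 6,010.00 = 430.92
Total: 619.85 + 430.92 = 1,050.77

1,050.77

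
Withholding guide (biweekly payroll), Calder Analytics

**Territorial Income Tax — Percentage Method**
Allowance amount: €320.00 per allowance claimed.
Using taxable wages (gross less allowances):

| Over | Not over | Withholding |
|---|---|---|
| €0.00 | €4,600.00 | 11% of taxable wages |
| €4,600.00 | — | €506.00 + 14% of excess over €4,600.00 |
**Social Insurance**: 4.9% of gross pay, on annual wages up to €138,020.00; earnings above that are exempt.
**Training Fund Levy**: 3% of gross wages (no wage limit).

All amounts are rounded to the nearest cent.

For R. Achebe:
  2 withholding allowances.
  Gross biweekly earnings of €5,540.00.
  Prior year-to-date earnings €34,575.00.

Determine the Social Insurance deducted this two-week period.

Social Insurance: 4.9% × €5,540.00 = €271.46

€271.46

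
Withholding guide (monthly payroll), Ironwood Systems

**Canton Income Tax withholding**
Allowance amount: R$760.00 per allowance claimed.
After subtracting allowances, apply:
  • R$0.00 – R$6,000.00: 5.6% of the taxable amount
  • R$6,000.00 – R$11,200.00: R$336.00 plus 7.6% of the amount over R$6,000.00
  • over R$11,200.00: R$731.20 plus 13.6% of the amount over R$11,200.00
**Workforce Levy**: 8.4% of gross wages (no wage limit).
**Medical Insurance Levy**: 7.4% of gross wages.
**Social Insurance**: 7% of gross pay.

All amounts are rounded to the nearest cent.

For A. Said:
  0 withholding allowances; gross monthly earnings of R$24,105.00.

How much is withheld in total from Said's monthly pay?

Canton Income Tax: taxable = R$24,105.00
  R$731.20 + 13.6% × (R$24,105.00 − R$11,200.00) = R$731.20 + 13.6% × R$12,905.00 = R$2,486.28
Workforce Levy: 8.4% × R$24,105.00 = R$2,024.82
Medical Insurance Levy: 7.4% × R$24,105.00 = R$1,783.77
Social Insurance: 7% × R$24,105.00 = R$1,687.35
Total: R$2,486.28 + R$2,024.82 + R$1,783.77 + R$1,687.35 = R$7,982.22

R$7,982.22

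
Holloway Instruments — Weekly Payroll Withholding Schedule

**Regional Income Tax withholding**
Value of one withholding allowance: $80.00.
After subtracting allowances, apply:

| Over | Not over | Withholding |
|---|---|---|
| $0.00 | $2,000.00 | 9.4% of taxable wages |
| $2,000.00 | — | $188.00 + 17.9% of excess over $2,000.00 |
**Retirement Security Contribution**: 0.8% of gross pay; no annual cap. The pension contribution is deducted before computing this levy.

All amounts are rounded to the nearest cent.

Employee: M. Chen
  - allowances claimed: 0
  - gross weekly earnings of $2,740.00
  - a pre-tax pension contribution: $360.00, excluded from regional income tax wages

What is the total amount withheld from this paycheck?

$275.06

Regional Income Tax: taxable = $2,740.00 − $360.00 = $2,380.00
  $188.00 + 17.9% × ($2,380.00 − $2,000.00) = $188.00 + 17.9% × $380.00 = $256.02
Retirement Security Contribution: 0.8% × $2,380.00 = $19.04
Total: $256.02 + $19.04 = $275.06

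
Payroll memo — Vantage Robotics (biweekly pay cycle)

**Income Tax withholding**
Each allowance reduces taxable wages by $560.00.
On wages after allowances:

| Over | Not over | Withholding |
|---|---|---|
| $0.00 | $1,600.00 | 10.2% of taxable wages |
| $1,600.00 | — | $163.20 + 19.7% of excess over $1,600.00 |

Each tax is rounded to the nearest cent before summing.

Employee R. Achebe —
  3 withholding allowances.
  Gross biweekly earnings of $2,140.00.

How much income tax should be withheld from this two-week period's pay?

Income Tax: taxable = $2,140.00 − 3×$560.00 = $460.00
  10.2% × $460.00 = $46.92

$46.92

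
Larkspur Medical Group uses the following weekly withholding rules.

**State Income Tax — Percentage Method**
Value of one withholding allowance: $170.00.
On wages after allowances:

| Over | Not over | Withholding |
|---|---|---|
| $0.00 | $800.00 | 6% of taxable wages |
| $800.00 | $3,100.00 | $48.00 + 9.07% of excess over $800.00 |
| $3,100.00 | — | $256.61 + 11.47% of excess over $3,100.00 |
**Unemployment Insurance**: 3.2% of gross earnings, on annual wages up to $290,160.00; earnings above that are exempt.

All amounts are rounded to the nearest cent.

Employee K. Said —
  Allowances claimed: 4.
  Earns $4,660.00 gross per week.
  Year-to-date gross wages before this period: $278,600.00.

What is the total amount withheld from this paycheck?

$506.67

State Income Tax: taxable = $4,660.00 − 4×$170.00 = $3,980.00
  $256.61 + 11.47% × ($3,980.00 − $3,100.00) = $256.61 + 11.47% × $880.00 = $357.55
Unemployment Insurance: 3.2% × $4,660.00 = $149.12
Total: $357.55 + $149.12 = $506.67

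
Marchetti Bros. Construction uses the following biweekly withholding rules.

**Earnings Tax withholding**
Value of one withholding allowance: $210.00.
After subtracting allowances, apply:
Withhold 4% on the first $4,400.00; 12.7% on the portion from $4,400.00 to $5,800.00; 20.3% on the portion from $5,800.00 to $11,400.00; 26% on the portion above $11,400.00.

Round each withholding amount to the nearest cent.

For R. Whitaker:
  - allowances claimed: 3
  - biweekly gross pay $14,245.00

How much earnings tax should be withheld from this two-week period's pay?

$2,066.50

Earnings Tax: taxable = $14,245.00 − 3×$210.00 = $13,615.00
  $1,490.60 + 26% × ($13,615.00 − $11,400.00) = $1,490.60 + 26% × $2,215.00 = $2,066.50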